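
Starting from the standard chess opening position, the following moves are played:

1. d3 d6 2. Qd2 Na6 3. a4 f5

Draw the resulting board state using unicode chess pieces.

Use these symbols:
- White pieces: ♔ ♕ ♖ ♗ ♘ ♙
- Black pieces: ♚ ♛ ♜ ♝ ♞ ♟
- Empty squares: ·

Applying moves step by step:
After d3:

♜ ♞ ♝ ♛ ♚ ♝ ♞ ♜
♟ ♟ ♟ ♟ ♟ ♟ ♟ ♟
· · · · · · · ·
· · · · · · · ·
· · · · · · · ·
· · · ♙ · · · ·
♙ ♙ ♙ · ♙ ♙ ♙ ♙
♖ ♘ ♗ ♕ ♔ ♗ ♘ ♖


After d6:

♜ ♞ ♝ ♛ ♚ ♝ ♞ ♜
♟ ♟ ♟ · ♟ ♟ ♟ ♟
· · · ♟ · · · ·
· · · · · · · ·
· · · · · · · ·
· · · ♙ · · · ·
♙ ♙ ♙ · ♙ ♙ ♙ ♙
♖ ♘ ♗ ♕ ♔ ♗ ♘ ♖


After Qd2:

♜ ♞ ♝ ♛ ♚ ♝ ♞ ♜
♟ ♟ ♟ · ♟ ♟ ♟ ♟
· · · ♟ · · · ·
· · · · · · · ·
· · · · · · · ·
· · · ♙ · · · ·
♙ ♙ ♙ ♕ ♙ ♙ ♙ ♙
♖ ♘ ♗ · ♔ ♗ ♘ ♖


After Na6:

♜ · ♝ ♛ ♚ ♝ ♞ ♜
♟ ♟ ♟ · ♟ ♟ ♟ ♟
♞ · · ♟ · · · ·
· · · · · · · ·
· · · · · · · ·
· · · ♙ · · · ·
♙ ♙ ♙ ♕ ♙ ♙ ♙ ♙
♖ ♘ ♗ · ♔ ♗ ♘ ♖


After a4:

♜ · ♝ ♛ ♚ ♝ ♞ ♜
♟ ♟ ♟ · ♟ ♟ ♟ ♟
♞ · · ♟ · · · ·
· · · · · · · ·
♙ · · · · · · ·
· · · ♙ · · · ·
· ♙ ♙ ♕ ♙ ♙ ♙ ♙
♖ ♘ ♗ · ♔ ♗ ♘ ♖


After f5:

♜ · ♝ ♛ ♚ ♝ ♞ ♜
♟ ♟ ♟ · ♟ · ♟ ♟
♞ · · ♟ · · · ·
· · · · · ♟ · ·
♙ · · · · · · ·
· · · ♙ · · · ·
· ♙ ♙ ♕ ♙ ♙ ♙ ♙
♖ ♘ ♗ · ♔ ♗ ♘ ♖



  a b c d e f g h
  ─────────────────
8│♜ · ♝ ♛ ♚ ♝ ♞ ♜│8
7│♟ ♟ ♟ · ♟ · ♟ ♟│7
6│♞ · · ♟ · · · ·│6
5│· · · · · ♟ · ·│5
4│♙ · · · · · · ·│4
3│· · · ♙ · · · ·│3
2│· ♙ ♙ ♕ ♙ ♙ ♙ ♙│2
1│♖ ♘ ♗ · ♔ ♗ ♘ ♖│1
  ─────────────────
  a b c d e f g h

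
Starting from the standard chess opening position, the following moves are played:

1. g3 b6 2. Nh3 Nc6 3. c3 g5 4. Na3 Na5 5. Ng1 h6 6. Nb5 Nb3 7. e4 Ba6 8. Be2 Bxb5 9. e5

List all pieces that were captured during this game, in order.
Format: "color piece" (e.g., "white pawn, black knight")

Tracking captures:
  Bxb5: captured white knight

white knight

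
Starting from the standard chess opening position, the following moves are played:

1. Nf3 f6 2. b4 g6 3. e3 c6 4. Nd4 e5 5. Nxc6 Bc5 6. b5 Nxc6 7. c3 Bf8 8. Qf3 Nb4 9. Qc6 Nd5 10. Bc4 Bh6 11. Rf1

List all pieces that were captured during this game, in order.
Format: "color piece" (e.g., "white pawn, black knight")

Tracking captures:
  Nxc6: captured black pawn
  Nxc6: captured white knight

black pawn, white knight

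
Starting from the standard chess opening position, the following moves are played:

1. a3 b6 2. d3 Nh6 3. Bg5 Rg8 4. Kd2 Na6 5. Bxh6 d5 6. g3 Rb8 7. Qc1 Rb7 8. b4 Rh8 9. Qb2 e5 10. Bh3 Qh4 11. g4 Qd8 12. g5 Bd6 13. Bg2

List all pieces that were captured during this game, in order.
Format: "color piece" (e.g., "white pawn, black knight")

Tracking captures:
  Bxh6: captured black knight

black knight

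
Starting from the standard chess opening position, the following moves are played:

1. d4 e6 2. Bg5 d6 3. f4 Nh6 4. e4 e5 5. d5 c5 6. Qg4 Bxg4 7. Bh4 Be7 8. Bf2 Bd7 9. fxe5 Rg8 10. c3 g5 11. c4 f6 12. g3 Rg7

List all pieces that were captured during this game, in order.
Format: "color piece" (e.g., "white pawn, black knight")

Tracking captures:
  Bxg4: captured white queen
  fxe5: captured black pawn

white queen, black pawn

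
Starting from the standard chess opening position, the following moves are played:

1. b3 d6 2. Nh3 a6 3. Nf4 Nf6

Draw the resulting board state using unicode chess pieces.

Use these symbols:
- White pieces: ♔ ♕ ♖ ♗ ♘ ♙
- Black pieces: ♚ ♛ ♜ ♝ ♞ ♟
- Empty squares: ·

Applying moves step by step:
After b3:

♜ ♞ ♝ ♛ ♚ ♝ ♞ ♜
♟ ♟ ♟ ♟ ♟ ♟ ♟ ♟
· · · · · · · ·
· · · · · · · ·
· · · · · · · ·
· ♙ · · · · · ·
♙ · ♙ ♙ ♙ ♙ ♙ ♙
♖ ♘ ♗ ♕ ♔ ♗ ♘ ♖


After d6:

♜ ♞ ♝ ♛ ♚ ♝ ♞ ♜
♟ ♟ ♟ · ♟ ♟ ♟ ♟
· · · ♟ · · · ·
· · · · · · · ·
· · · · · · · ·
· ♙ · · · · · ·
♙ · ♙ ♙ ♙ ♙ ♙ ♙
♖ ♘ ♗ ♕ ♔ ♗ ♘ ♖


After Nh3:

♜ ♞ ♝ ♛ ♚ ♝ ♞ ♜
♟ ♟ ♟ · ♟ ♟ ♟ ♟
· · · ♟ · · · ·
· · · · · · · ·
· · · · · · · ·
· ♙ · · · · · ♘
♙ · ♙ ♙ ♙ ♙ ♙ ♙
♖ ♘ ♗ ♕ ♔ ♗ · ♖


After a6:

♜ ♞ ♝ ♛ ♚ ♝ ♞ ♜
· ♟ ♟ · ♟ ♟ ♟ ♟
♟ · · ♟ · · · ·
· · · · · · · ·
· · · · · · · ·
· ♙ · · · · · ♘
♙ · ♙ ♙ ♙ ♙ ♙ ♙
♖ ♘ ♗ ♕ ♔ ♗ · ♖


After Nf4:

♜ ♞ ♝ ♛ ♚ ♝ ♞ ♜
· ♟ ♟ · ♟ ♟ ♟ ♟
♟ · · ♟ · · · ·
· · · · · · · ·
· · · · · ♘ · ·
· ♙ · · · · · ·
♙ · ♙ ♙ ♙ ♙ ♙ ♙
♖ ♘ ♗ ♕ ♔ ♗ · ♖


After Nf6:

♜ ♞ ♝ ♛ ♚ ♝ · ♜
· ♟ ♟ · ♟ ♟ ♟ ♟
♟ · · ♟ · ♞ · ·
· · · · · · · ·
· · · · · ♘ · ·
· ♙ · · · · · ·
♙ · ♙ ♙ ♙ ♙ ♙ ♙
♖ ♘ ♗ ♕ ♔ ♗ · ♖



  a b c d e f g h
  ─────────────────
8│♜ ♞ ♝ ♛ ♚ ♝ · ♜│8
7│· ♟ ♟ · ♟ ♟ ♟ ♟│7
6│♟ · · ♟ · ♞ · ·│6
5│· · · · · · · ·│5
4│· · · · · ♘ · ·│4
3│· ♙ · · · · · ·│3
2│♙ · ♙ ♙ ♙ ♙ ♙ ♙│2
1│♖ ♘ ♗ ♕ ♔ ♗ · ♖│1
  ─────────────────
  a b c d e f g h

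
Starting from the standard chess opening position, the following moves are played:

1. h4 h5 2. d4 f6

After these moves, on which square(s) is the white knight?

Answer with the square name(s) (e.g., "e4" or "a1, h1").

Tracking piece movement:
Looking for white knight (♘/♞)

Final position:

  a b c d e f g h
  ─────────────────
8│♜ ♞ ♝ ♛ ♚ ♝ ♞ ♜│8
7│♟ ♟ ♟ ♟ ♟ · ♟ ·│7
6│· · · · · ♟ · ·│6
5│· · · · · · · ♟│5
4│· · · ♙ · · · ♙│4
3│· · · · · · · ·│3
2│♙ ♙ ♙ · ♙ ♙ ♙ ·│2
1│♖ ♘ ♗ ♕ ♔ ♗ ♘ ♖│1
  ─────────────────
  a b c d e f g h


b1, g1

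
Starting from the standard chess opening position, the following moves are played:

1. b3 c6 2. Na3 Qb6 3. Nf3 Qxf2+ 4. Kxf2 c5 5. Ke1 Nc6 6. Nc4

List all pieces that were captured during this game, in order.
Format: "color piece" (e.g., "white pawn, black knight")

Tracking captures:
  Qxf2+: captured white pawn
  Kxf2: captured black queen

white pawn, black queen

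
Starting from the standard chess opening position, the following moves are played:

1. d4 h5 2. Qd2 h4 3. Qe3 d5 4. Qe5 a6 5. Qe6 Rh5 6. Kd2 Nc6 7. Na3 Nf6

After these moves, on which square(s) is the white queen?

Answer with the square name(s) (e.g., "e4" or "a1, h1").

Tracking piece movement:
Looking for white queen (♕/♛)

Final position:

  a b c d e f g h
  ─────────────────
8│♜ · ♝ ♛ ♚ ♝ · ·│8
7│· ♟ ♟ · ♟ ♟ ♟ ·│7
6│♟ · ♞ · ♕ ♞ · ·│6
5│· · · ♟ · · · ♜│5
4│· · · ♙ · · · ♟│4
3│♘ · · · · · · ·│3
2│♙ ♙ ♙ ♔ ♙ ♙ ♙ ♙│2
1│♖ · ♗ · · ♗ ♘ ♖│1
  ─────────────────
  a b c d e f g h


e6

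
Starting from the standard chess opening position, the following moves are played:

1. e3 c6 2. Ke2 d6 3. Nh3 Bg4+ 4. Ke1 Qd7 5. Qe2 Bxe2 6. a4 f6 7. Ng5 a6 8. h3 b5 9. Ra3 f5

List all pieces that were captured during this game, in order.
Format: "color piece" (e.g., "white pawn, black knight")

Tracking captures:
  Bxe2: captured white queen

white queen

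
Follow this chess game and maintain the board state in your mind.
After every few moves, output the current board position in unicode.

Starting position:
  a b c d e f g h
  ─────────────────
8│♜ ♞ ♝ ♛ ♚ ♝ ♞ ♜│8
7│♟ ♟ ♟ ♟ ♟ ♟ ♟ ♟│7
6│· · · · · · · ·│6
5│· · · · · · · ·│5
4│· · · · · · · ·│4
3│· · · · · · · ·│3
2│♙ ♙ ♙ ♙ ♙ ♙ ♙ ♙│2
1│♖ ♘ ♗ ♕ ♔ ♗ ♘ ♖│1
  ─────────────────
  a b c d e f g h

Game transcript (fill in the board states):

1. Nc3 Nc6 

  a b c d e f g h
  ─────────────────
8│♜ · ♝ ♛ ♚ ♝ ♞ ♜│8
7│♟ ♟ ♟ ♟ ♟ ♟ ♟ ♟│7
6│· · ♞ · · · · ·│6
5│· · · · · · · ·│5
4│· · · · · · · ·│4
3│· · ♘ · · · · ·│3
2│♙ ♙ ♙ ♙ ♙ ♙ ♙ ♙│2
1│♖ · ♗ ♕ ♔ ♗ ♘ ♖│1
  ─────────────────
  a b c d e f g h

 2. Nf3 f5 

  a b c d e f g h
  ─────────────────
8│♜ · ♝ ♛ ♚ ♝ ♞ ♜│8
7│♟ ♟ ♟ ♟ ♟ · ♟ ♟│7
6│· · ♞ · · · · ·│6
5│· · · · · ♟ · ·│5
4│· · · · · · · ·│4
3│· · ♘ · · ♘ · ·│3
2│♙ ♙ ♙ ♙ ♙ ♙ ♙ ♙│2
1│♖ · ♗ ♕ ♔ ♗ · ♖│1
  ─────────────────
  a b c d e f g h

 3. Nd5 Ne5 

  a b c d e f g h
  ─────────────────
8│♜ · ♝ ♛ ♚ ♝ ♞ ♜│8
7│♟ ♟ ♟ ♟ ♟ · ♟ ♟│7
6│· · · · · · · ·│6
5│· · · ♘ ♞ ♟ · ·│5
4│· · · · · · · ·│4
3│· · · · · ♘ · ·│3
2│♙ ♙ ♙ ♙ ♙ ♙ ♙ ♙│2
1│♖ · ♗ ♕ ♔ ♗ · ♖│1
  ─────────────────
  a b c d e f g h

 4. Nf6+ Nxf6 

  a b c d e f g h
  ─────────────────
8│♜ · ♝ ♛ ♚ ♝ · ♜│8
7│♟ ♟ ♟ ♟ ♟ · ♟ ♟│7
6│· · · · · ♞ · ·│6
5│· · · · ♞ ♟ · ·│5
4│· · · · · · · ·│4
3│· · · · · ♘ · ·│3
2│♙ ♙ ♙ ♙ ♙ ♙ ♙ ♙│2
1│♖ · ♗ ♕ ♔ ♗ · ♖│1
  ─────────────────
  a b c d e f g h



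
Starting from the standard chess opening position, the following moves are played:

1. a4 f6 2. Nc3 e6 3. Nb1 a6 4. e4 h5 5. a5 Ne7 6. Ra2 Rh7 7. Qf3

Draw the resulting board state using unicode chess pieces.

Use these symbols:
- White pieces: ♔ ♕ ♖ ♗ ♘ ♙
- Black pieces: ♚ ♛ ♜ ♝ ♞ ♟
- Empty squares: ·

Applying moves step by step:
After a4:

♜ ♞ ♝ ♛ ♚ ♝ ♞ ♜
♟ ♟ ♟ ♟ ♟ ♟ ♟ ♟
· · · · · · · ·
· · · · · · · ·
♙ · · · · · · ·
· · · · · · · ·
· ♙ ♙ ♙ ♙ ♙ ♙ ♙
♖ ♘ ♗ ♕ ♔ ♗ ♘ ♖


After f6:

♜ ♞ ♝ ♛ ♚ ♝ ♞ ♜
♟ ♟ ♟ ♟ ♟ · ♟ ♟
· · · · · ♟ · ·
· · · · · · · ·
♙ · · · · · · ·
· · · · · · · ·
· ♙ ♙ ♙ ♙ ♙ ♙ ♙
♖ ♘ ♗ ♕ ♔ ♗ ♘ ♖


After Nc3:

♜ ♞ ♝ ♛ ♚ ♝ ♞ ♜
♟ ♟ ♟ ♟ ♟ · ♟ ♟
· · · · · ♟ · ·
· · · · · · · ·
♙ · · · · · · ·
· · ♘ · · · · ·
· ♙ ♙ ♙ ♙ ♙ ♙ ♙
♖ · ♗ ♕ ♔ ♗ ♘ ♖


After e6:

♜ ♞ ♝ ♛ ♚ ♝ ♞ ♜
♟ ♟ ♟ ♟ · · ♟ ♟
· · · · ♟ ♟ · ·
· · · · · · · ·
♙ · · · · · · ·
· · ♘ · · · · ·
· ♙ ♙ ♙ ♙ ♙ ♙ ♙
♖ · ♗ ♕ ♔ ♗ ♘ ♖


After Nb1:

♜ ♞ ♝ ♛ ♚ ♝ ♞ ♜
♟ ♟ ♟ ♟ · · ♟ ♟
· · · · ♟ ♟ · ·
· · · · · · · ·
♙ · · · · · · ·
· · · · · · · ·
· ♙ ♙ ♙ ♙ ♙ ♙ ♙
♖ ♘ ♗ ♕ ♔ ♗ ♘ ♖


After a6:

♜ ♞ ♝ ♛ ♚ ♝ ♞ ♜
· ♟ ♟ ♟ · · ♟ ♟
♟ · · · ♟ ♟ · ·
· · · · · · · ·
♙ · · · · · · ·
· · · · · · · ·
· ♙ ♙ ♙ ♙ ♙ ♙ ♙
♖ ♘ ♗ ♕ ♔ ♗ ♘ ♖


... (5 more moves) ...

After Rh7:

♜ ♞ ♝ ♛ ♚ ♝ · ·
· ♟ ♟ ♟ ♞ · ♟ ♜
♟ · · · ♟ ♟ · ·
♙ · · · · · · ♟
· · · · ♙ · · ·
· · · · · · · ·
♖ ♙ ♙ ♙ · ♙ ♙ ♙
· ♘ ♗ ♕ ♔ ♗ ♘ ♖


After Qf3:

♜ ♞ ♝ ♛ ♚ ♝ · ·
· ♟ ♟ ♟ ♞ · ♟ ♜
♟ · · · ♟ ♟ · ·
♙ · · · · · · ♟
· · · · ♙ · · ·
· · · · · ♕ · ·
♖ ♙ ♙ ♙ · ♙ ♙ ♙
· ♘ ♗ · ♔ ♗ ♘ ♖



  a b c d e f g h
  ─────────────────
8│♜ ♞ ♝ ♛ ♚ ♝ · ·│8
7│· ♟ ♟ ♟ ♞ · ♟ ♜│7
6│♟ · · · ♟ ♟ · ·│6
5│♙ · · · · · · ♟│5
4│· · · · ♙ · · ·│4
3│· · · · · ♕ · ·│3
2│♖ ♙ ♙ ♙ · ♙ ♙ ♙│2
1│· ♘ ♗ · ♔ ♗ ♘ ♖│1
  ─────────────────
  a b c d e f g h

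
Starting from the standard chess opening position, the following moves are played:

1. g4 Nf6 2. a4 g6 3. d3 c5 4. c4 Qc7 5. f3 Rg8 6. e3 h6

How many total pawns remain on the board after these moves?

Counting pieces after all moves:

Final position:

  a b c d e f g h
  ─────────────────
8│♜ ♞ ♝ · ♚ ♝ ♜ ·│8
7│♟ ♟ ♛ ♟ ♟ ♟ · ·│7
6│· · · · · ♞ ♟ ♟│6
5│· · ♟ · · · · ·│5
4│♙ · ♙ · · · ♙ ·│4
3│· · · ♙ ♙ ♙ · ·│3
2│· ♙ · · · · · ♙│2
1│♖ ♘ ♗ ♕ ♔ ♗ ♘ ♖│1
  ─────────────────
  a b c d e f g h


16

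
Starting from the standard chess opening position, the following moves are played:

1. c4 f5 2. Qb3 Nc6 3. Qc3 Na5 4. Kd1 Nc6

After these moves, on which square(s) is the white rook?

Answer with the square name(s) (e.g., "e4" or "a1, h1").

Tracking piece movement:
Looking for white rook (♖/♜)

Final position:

  a b c d e f g h
  ─────────────────
8│♜ · ♝ ♛ ♚ ♝ ♞ ♜│8
7│♟ ♟ ♟ ♟ ♟ · ♟ ♟│7
6│· · ♞ · · · · ·│6
5│· · · · · ♟ · ·│5
4│· · ♙ · · · · ·│4
3│· · ♕ · · · · ·│3
2│♙ ♙ · ♙ ♙ ♙ ♙ ♙│2
1│♖ ♘ ♗ ♔ · ♗ ♘ ♖│1
  ─────────────────
  a b c d e f g h


a1, h1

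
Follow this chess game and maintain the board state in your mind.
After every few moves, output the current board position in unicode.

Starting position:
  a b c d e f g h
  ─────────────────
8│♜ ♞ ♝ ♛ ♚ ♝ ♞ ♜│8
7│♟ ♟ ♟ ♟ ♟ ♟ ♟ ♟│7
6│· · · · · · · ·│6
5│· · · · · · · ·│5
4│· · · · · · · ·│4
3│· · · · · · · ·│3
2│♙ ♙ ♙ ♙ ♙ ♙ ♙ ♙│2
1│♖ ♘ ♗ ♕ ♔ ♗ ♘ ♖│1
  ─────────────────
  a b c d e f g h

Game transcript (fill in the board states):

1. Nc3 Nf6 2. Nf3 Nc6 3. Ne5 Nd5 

  a b c d e f g h
  ─────────────────
8│♜ · ♝ ♛ ♚ ♝ · ♜│8
7│♟ ♟ ♟ ♟ ♟ ♟ ♟ ♟│7
6│· · ♞ · · · · ·│6
5│· · · ♞ ♘ · · ·│5
4│· · · · · · · ·│4
3│· · ♘ · · · · ·│3
2│♙ ♙ ♙ ♙ ♙ ♙ ♙ ♙│2
1│♖ · ♗ ♕ ♔ ♗ · ♖│1
  ─────────────────
  a b c d e f g h

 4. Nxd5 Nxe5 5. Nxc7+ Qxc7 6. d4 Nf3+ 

  a b c d e f g h
  ─────────────────
8│♜ · ♝ · ♚ ♝ · ♜│8
7│♟ ♟ ♛ ♟ ♟ ♟ ♟ ♟│7
6│· · · · · · · ·│6
5│· · · · · · · ·│5
4│· · · ♙ · · · ·│4
3│· · · · · ♞ · ·│3
2│♙ ♙ ♙ · ♙ ♙ ♙ ♙│2
1│♖ · ♗ ♕ ♔ ♗ · ♖│1
  ─────────────────
  a b c d e f g h

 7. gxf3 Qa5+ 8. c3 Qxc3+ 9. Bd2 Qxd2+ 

  a b c d e f g h
  ─────────────────
8│♜ · ♝ · ♚ ♝ · ♜│8
7│♟ ♟ · ♟ ♟ ♟ ♟ ♟│7
6│· · · · · · · ·│6
5│· · · · · · · ·│5
4│· · · ♙ · · · ·│4
3│· · · · · ♙ · ·│3
2│♙ ♙ · ♛ ♙ ♙ · ♙│2
1│♖ · · ♕ ♔ ♗ · ♖│1
  ─────────────────
  a b c d e f g h

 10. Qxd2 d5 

  a b c d e f g h
  ─────────────────
8│♜ · ♝ · ♚ ♝ · ♜│8
7│♟ ♟ · · ♟ ♟ ♟ ♟│7
6│· · · · · · · ·│6
5│· · · ♟ · · · ·│5
4│· · · ♙ · · · ·│4
3│· · · · · ♙ · ·│3
2│♙ ♙ · ♕ ♙ ♙ · ♙│2
1│♖ · · · ♔ ♗ · ♖│1
  ─────────────────
  a b c d e f g h


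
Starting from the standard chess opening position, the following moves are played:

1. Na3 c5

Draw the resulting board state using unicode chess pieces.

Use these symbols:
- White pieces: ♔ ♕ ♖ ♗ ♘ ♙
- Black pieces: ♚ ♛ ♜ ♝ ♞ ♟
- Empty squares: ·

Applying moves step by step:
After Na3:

♜ ♞ ♝ ♛ ♚ ♝ ♞ ♜
♟ ♟ ♟ ♟ ♟ ♟ ♟ ♟
· · · · · · · ·
· · · · · · · ·
· · · · · · · ·
♘ · · · · · · ·
♙ ♙ ♙ ♙ ♙ ♙ ♙ ♙
♖ · ♗ ♕ ♔ ♗ ♘ ♖


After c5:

♜ ♞ ♝ ♛ ♚ ♝ ♞ ♜
♟ ♟ · ♟ ♟ ♟ ♟ ♟
· · · · · · · ·
· · ♟ · · · · ·
· · · · · · · ·
♘ · · · · · · ·
♙ ♙ ♙ ♙ ♙ ♙ ♙ ♙
♖ · ♗ ♕ ♔ ♗ ♘ ♖



  a b c d e f g h
  ─────────────────
8│♜ ♞ ♝ ♛ ♚ ♝ ♞ ♜│8
7│♟ ♟ · ♟ ♟ ♟ ♟ ♟│7
6│· · · · · · · ·│6
5│· · ♟ · · · · ·│5
4│· · · · · · · ·│4
3│♘ · · · · · · ·│3
2│♙ ♙ ♙ ♙ ♙ ♙ ♙ ♙│2
1│♖ · ♗ ♕ ♔ ♗ ♘ ♖│1
  ─────────────────
  a b c d e f g h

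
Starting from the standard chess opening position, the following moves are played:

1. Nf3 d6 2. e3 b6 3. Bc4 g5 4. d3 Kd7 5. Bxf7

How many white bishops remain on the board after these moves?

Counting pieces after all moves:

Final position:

  a b c d e f g h
  ─────────────────
8│♜ ♞ ♝ ♛ · ♝ ♞ ♜│8
7│♟ · ♟ ♚ ♟ ♗ · ♟│7
6│· ♟ · ♟ · · · ·│6
5│· · · · · · ♟ ·│5
4│· · · · · · · ·│4
3│· · · ♙ ♙ ♘ · ·│3
2│♙ ♙ ♙ · · ♙ ♙ ♙│2
1│♖ ♘ ♗ ♕ ♔ · · ♖│1
  ─────────────────
  a b c d e f g h


2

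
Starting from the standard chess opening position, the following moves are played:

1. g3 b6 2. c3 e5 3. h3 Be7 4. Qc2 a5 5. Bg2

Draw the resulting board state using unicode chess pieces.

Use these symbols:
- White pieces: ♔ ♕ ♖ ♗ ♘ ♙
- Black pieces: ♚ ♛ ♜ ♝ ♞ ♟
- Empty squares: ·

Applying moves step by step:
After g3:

♜ ♞ ♝ ♛ ♚ ♝ ♞ ♜
♟ ♟ ♟ ♟ ♟ ♟ ♟ ♟
· · · · · · · ·
· · · · · · · ·
· · · · · · · ·
· · · · · · ♙ ·
♙ ♙ ♙ ♙ ♙ ♙ · ♙
♖ ♘ ♗ ♕ ♔ ♗ ♘ ♖


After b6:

♜ ♞ ♝ ♛ ♚ ♝ ♞ ♜
♟ · ♟ ♟ ♟ ♟ ♟ ♟
· ♟ · · · · · ·
· · · · · · · ·
· · · · · · · ·
· · · · · · ♙ ·
♙ ♙ ♙ ♙ ♙ ♙ · ♙
♖ ♘ ♗ ♕ ♔ ♗ ♘ ♖


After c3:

♜ ♞ ♝ ♛ ♚ ♝ ♞ ♜
♟ · ♟ ♟ ♟ ♟ ♟ ♟
· ♟ · · · · · ·
· · · · · · · ·
· · · · · · · ·
· · ♙ · · · ♙ ·
♙ ♙ · ♙ ♙ ♙ · ♙
♖ ♘ ♗ ♕ ♔ ♗ ♘ ♖


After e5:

♜ ♞ ♝ ♛ ♚ ♝ ♞ ♜
♟ · ♟ ♟ · ♟ ♟ ♟
· ♟ · · · · · ·
· · · · ♟ · · ·
· · · · · · · ·
· · ♙ · · · ♙ ·
♙ ♙ · ♙ ♙ ♙ · ♙
♖ ♘ ♗ ♕ ♔ ♗ ♘ ♖


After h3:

♜ ♞ ♝ ♛ ♚ ♝ ♞ ♜
♟ · ♟ ♟ · ♟ ♟ ♟
· ♟ · · · · · ·
· · · · ♟ · · ·
· · · · · · · ·
· · ♙ · · · ♙ ♙
♙ ♙ · ♙ ♙ ♙ · ·
♖ ♘ ♗ ♕ ♔ ♗ ♘ ♖


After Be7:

♜ ♞ ♝ ♛ ♚ · ♞ ♜
♟ · ♟ ♟ ♝ ♟ ♟ ♟
· ♟ · · · · · ·
· · · · ♟ · · ·
· · · · · · · ·
· · ♙ · · · ♙ ♙
♙ ♙ · ♙ ♙ ♙ · ·
♖ ♘ ♗ ♕ ♔ ♗ ♘ ♖


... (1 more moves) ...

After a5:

♜ ♞ ♝ ♛ ♚ · ♞ ♜
· · ♟ ♟ ♝ ♟ ♟ ♟
· ♟ · · · · · ·
♟ · · · ♟ · · ·
· · · · · · · ·
· · ♙ · · · ♙ ♙
♙ ♙ ♕ ♙ ♙ ♙ · ·
♖ ♘ ♗ · ♔ ♗ ♘ ♖


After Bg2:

♜ ♞ ♝ ♛ ♚ · ♞ ♜
· · ♟ ♟ ♝ ♟ ♟ ♟
· ♟ · · · · · ·
♟ · · · ♟ · · ·
· · · · · · · ·
· · ♙ · · · ♙ ♙
♙ ♙ ♕ ♙ ♙ ♙ ♗ ·
♖ ♘ ♗ · ♔ · ♘ ♖



  a b c d e f g h
  ─────────────────
8│♜ ♞ ♝ ♛ ♚ · ♞ ♜│8
7│· · ♟ ♟ ♝ ♟ ♟ ♟│7
6│· ♟ · · · · · ·│6
5│♟ · · · ♟ · · ·│5
4│· · · · · · · ·│4
3│· · ♙ · · · ♙ ♙│3
2│♙ ♙ ♕ ♙ ♙ ♙ ♗ ·│2
1│♖ ♘ ♗ · ♔ · ♘ ♖│1
  ─────────────────
  a b c d e f g h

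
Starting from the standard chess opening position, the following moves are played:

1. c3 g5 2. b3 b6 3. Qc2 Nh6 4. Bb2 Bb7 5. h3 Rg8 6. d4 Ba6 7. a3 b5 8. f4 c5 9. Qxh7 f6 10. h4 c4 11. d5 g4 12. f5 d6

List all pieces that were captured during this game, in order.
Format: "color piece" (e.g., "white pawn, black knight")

Tracking captures:
  Qxh7: captured black pawn

black pawn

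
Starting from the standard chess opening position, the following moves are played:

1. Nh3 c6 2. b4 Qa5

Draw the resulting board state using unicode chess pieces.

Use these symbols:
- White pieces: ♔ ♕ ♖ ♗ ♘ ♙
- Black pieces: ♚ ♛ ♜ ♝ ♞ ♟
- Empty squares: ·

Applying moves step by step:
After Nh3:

♜ ♞ ♝ ♛ ♚ ♝ ♞ ♜
♟ ♟ ♟ ♟ ♟ ♟ ♟ ♟
· · · · · · · ·
· · · · · · · ·
· · · · · · · ·
· · · · · · · ♘
♙ ♙ ♙ ♙ ♙ ♙ ♙ ♙
♖ ♘ ♗ ♕ ♔ ♗ · ♖


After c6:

♜ ♞ ♝ ♛ ♚ ♝ ♞ ♜
♟ ♟ · ♟ ♟ ♟ ♟ ♟
· · ♟ · · · · ·
· · · · · · · ·
· · · · · · · ·
· · · · · · · ♘
♙ ♙ ♙ ♙ ♙ ♙ ♙ ♙
♖ ♘ ♗ ♕ ♔ ♗ · ♖


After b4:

♜ ♞ ♝ ♛ ♚ ♝ ♞ ♜
♟ ♟ · ♟ ♟ ♟ ♟ ♟
· · ♟ · · · · ·
· · · · · · · ·
· ♙ · · · · · ·
· · · · · · · ♘
♙ · ♙ ♙ ♙ ♙ ♙ ♙
♖ ♘ ♗ ♕ ♔ ♗ · ♖


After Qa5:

♜ ♞ ♝ · ♚ ♝ ♞ ♜
♟ ♟ · ♟ ♟ ♟ ♟ ♟
· · ♟ · · · · ·
♛ · · · · · · ·
· ♙ · · · · · ·
· · · · · · · ♘
♙ · ♙ ♙ ♙ ♙ ♙ ♙
♖ ♘ ♗ ♕ ♔ ♗ · ♖



  a b c d e f g h
  ─────────────────
8│♜ ♞ ♝ · ♚ ♝ ♞ ♜│8
7│♟ ♟ · ♟ ♟ ♟ ♟ ♟│7
6│· · ♟ · · · · ·│6
5│♛ · · · · · · ·│5
4│· ♙ · · · · · ·│4
3│· · · · · · · ♘│3
2│♙ · ♙ ♙ ♙ ♙ ♙ ♙│2
1│♖ ♘ ♗ ♕ ♔ ♗ · ♖│1
  ─────────────────
  a b c d e f g h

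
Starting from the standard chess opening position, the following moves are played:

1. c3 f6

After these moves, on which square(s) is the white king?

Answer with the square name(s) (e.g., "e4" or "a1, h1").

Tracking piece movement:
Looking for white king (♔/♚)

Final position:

  a b c d e f g h
  ─────────────────
8│♜ ♞ ♝ ♛ ♚ ♝ ♞ ♜│8
7│♟ ♟ ♟ ♟ ♟ · ♟ ♟│7
6│· · · · · ♟ · ·│6
5│· · · · · · · ·│5
4│· · · · · · · ·│4
3│· · ♙ · · · · ·│3
2│♙ ♙ · ♙ ♙ ♙ ♙ ♙│2
1│♖ ♘ ♗ ♕ ♔ ♗ ♘ ♖│1
  ─────────────────
  a b c d e f g h


e1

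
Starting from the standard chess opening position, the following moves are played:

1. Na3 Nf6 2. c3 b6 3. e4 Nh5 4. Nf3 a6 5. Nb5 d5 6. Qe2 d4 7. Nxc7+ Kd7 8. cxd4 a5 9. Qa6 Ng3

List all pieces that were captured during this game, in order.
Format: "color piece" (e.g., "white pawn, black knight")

Tracking captures:
  Nxc7+: captured black pawn
  cxd4: captured black pawn

black pawn, black pawn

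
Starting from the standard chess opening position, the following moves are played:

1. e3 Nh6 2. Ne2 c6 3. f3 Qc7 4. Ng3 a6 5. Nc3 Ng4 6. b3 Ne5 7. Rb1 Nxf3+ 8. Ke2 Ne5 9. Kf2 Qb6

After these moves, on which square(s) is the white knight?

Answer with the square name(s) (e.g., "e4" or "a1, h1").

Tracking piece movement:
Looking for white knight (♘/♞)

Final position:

  a b c d e f g h
  ─────────────────
8│♜ ♞ ♝ · ♚ ♝ · ♜│8
7│· ♟ · ♟ ♟ ♟ ♟ ♟│7
6│♟ ♛ ♟ · · · · ·│6
5│· · · · ♞ · · ·│5
4│· · · · · · · ·│4
3│· ♙ ♘ · ♙ · ♘ ·│3
2│♙ · ♙ ♙ · ♔ ♙ ♙│2
1│· ♖ ♗ ♕ · ♗ · ♖│1
  ─────────────────
  a b c d e f g h


c3, g3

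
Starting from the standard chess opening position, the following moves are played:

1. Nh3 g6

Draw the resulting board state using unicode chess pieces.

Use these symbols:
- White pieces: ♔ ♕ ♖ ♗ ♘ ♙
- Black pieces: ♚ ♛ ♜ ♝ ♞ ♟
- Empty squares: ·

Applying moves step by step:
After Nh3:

♜ ♞ ♝ ♛ ♚ ♝ ♞ ♜
♟ ♟ ♟ ♟ ♟ ♟ ♟ ♟
· · · · · · · ·
· · · · · · · ·
· · · · · · · ·
· · · · · · · ♘
♙ ♙ ♙ ♙ ♙ ♙ ♙ ♙
♖ ♘ ♗ ♕ ♔ ♗ · ♖


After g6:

♜ ♞ ♝ ♛ ♚ ♝ ♞ ♜
♟ ♟ ♟ ♟ ♟ ♟ · ♟
· · · · · · ♟ ·
· · · · · · · ·
· · · · · · · ·
· · · · · · · ♘
♙ ♙ ♙ ♙ ♙ ♙ ♙ ♙
♖ ♘ ♗ ♕ ♔ ♗ · ♖



  a b c d e f g h
  ─────────────────
8│♜ ♞ ♝ ♛ ♚ ♝ ♞ ♜│8
7│♟ ♟ ♟ ♟ ♟ ♟ · ♟│7
6│· · · · · · ♟ ·│6
5│· · · · · · · ·│5
4│· · · · · · · ·│4
3│· · · · · · · ♘│3
2│♙ ♙ ♙ ♙ ♙ ♙ ♙ ♙│2
1│♖ ♘ ♗ ♕ ♔ ♗ · ♖│1
  ─────────────────
  a b c d e f g h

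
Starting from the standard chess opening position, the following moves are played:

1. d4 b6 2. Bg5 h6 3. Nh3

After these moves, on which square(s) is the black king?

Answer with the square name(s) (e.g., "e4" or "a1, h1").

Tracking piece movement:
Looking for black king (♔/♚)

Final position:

  a b c d e f g h
  ─────────────────
8│♜ ♞ ♝ ♛ ♚ ♝ ♞ ♜│8
7│♟ · ♟ ♟ ♟ ♟ ♟ ·│7
6│· ♟ · · · · · ♟│6
5│· · · · · · ♗ ·│5
4│· · · ♙ · · · ·│4
3│· · · · · · · ♘│3
2│♙ ♙ ♙ · ♙ ♙ ♙ ♙│2
1│♖ ♘ · ♕ ♔ ♗ · ♖│1
  ─────────────────
  a b c d e f g h


e8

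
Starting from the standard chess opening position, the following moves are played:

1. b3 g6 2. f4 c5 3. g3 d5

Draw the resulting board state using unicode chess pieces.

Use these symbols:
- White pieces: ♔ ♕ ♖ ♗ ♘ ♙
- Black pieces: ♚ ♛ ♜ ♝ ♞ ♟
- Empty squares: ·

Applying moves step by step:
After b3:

♜ ♞ ♝ ♛ ♚ ♝ ♞ ♜
♟ ♟ ♟ ♟ ♟ ♟ ♟ ♟
· · · · · · · ·
· · · · · · · ·
· · · · · · · ·
· ♙ · · · · · ·
♙ · ♙ ♙ ♙ ♙ ♙ ♙
♖ ♘ ♗ ♕ ♔ ♗ ♘ ♖


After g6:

♜ ♞ ♝ ♛ ♚ ♝ ♞ ♜
♟ ♟ ♟ ♟ ♟ ♟ · ♟
· · · · · · ♟ ·
· · · · · · · ·
· · · · · · · ·
· ♙ · · · · · ·
♙ · ♙ ♙ ♙ ♙ ♙ ♙
♖ ♘ ♗ ♕ ♔ ♗ ♘ ♖


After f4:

♜ ♞ ♝ ♛ ♚ ♝ ♞ ♜
♟ ♟ ♟ ♟ ♟ ♟ · ♟
· · · · · · ♟ ·
· · · · · · · ·
· · · · · ♙ · ·
· ♙ · · · · · ·
♙ · ♙ ♙ ♙ · ♙ ♙
♖ ♘ ♗ ♕ ♔ ♗ ♘ ♖


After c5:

♜ ♞ ♝ ♛ ♚ ♝ ♞ ♜
♟ ♟ · ♟ ♟ ♟ · ♟
· · · · · · ♟ ·
· · ♟ · · · · ·
· · · · · ♙ · ·
· ♙ · · · · · ·
♙ · ♙ ♙ ♙ · ♙ ♙
♖ ♘ ♗ ♕ ♔ ♗ ♘ ♖


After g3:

♜ ♞ ♝ ♛ ♚ ♝ ♞ ♜
♟ ♟ · ♟ ♟ ♟ · ♟
· · · · · · ♟ ·
· · ♟ · · · · ·
· · · · · ♙ · ·
· ♙ · · · · ♙ ·
♙ · ♙ ♙ ♙ · · ♙
♖ ♘ ♗ ♕ ♔ ♗ ♘ ♖


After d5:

♜ ♞ ♝ ♛ ♚ ♝ ♞ ♜
♟ ♟ · · ♟ ♟ · ♟
· · · · · · ♟ ·
· · ♟ ♟ · · · ·
· · · · · ♙ · ·
· ♙ · · · · ♙ ·
♙ · ♙ ♙ ♙ · · ♙
♖ ♘ ♗ ♕ ♔ ♗ ♘ ♖



  a b c d e f g h
  ─────────────────
8│♜ ♞ ♝ ♛ ♚ ♝ ♞ ♜│8
7│♟ ♟ · · ♟ ♟ · ♟│7
6│· · · · · · ♟ ·│6
5│· · ♟ ♟ · · · ·│5
4│· · · · · ♙ · ·│4
3│· ♙ · · · · ♙ ·│3
2│♙ · ♙ ♙ ♙ · · ♙│2
1│♖ ♘ ♗ ♕ ♔ ♗ ♘ ♖│1
  ─────────────────
  a b c d e f g h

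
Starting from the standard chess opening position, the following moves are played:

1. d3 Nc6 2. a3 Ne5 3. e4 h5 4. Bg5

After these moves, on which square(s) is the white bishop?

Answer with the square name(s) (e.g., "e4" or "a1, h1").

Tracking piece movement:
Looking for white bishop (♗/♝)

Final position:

  a b c d e f g h
  ─────────────────
8│♜ · ♝ ♛ ♚ ♝ ♞ ♜│8
7│♟ ♟ ♟ ♟ ♟ ♟ ♟ ·│7
6│· · · · · · · ·│6
5│· · · · ♞ · ♗ ♟│5
4│· · · · ♙ · · ·│4
3│♙ · · ♙ · · · ·│3
2│· ♙ ♙ · · ♙ ♙ ♙│2
1│♖ ♘ · ♕ ♔ ♗ ♘ ♖│1
  ─────────────────
  a b c d e f g h


f1, g5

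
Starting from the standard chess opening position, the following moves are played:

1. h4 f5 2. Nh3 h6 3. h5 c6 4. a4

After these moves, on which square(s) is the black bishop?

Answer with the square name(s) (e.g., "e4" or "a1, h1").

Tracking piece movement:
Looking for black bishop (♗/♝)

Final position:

  a b c d e f g h
  ─────────────────
8│♜ ♞ ♝ ♛ ♚ ♝ ♞ ♜│8
7│♟ ♟ · ♟ ♟ · ♟ ·│7
6│· · ♟ · · · · ♟│6
5│· · · · · ♟ · ♙│5
4│♙ · · · · · · ·│4
3│· · · · · · · ♘│3
2│· ♙ ♙ ♙ ♙ ♙ ♙ ·│2
1│♖ ♘ ♗ ♕ ♔ ♗ · ♖│1
  ─────────────────
  a b c d e f g h


c8, f8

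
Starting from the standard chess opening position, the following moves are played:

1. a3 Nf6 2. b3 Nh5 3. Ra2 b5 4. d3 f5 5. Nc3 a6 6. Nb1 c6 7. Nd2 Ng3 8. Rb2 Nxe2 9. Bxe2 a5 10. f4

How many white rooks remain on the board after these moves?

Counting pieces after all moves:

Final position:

  a b c d e f g h
  ─────────────────
8│♜ ♞ ♝ ♛ ♚ ♝ · ♜│8
7│· · · ♟ ♟ · ♟ ♟│7
6│· · ♟ · · · · ·│6
5│♟ ♟ · · · ♟ · ·│5
4│· · · · · ♙ · ·│4
3│♙ ♙ · ♙ · · · ·│3
2│· ♖ ♙ ♘ ♗ · ♙ ♙│2
1│· · ♗ ♕ ♔ · ♘ ♖│1
  ─────────────────
  a b c d e f g h


2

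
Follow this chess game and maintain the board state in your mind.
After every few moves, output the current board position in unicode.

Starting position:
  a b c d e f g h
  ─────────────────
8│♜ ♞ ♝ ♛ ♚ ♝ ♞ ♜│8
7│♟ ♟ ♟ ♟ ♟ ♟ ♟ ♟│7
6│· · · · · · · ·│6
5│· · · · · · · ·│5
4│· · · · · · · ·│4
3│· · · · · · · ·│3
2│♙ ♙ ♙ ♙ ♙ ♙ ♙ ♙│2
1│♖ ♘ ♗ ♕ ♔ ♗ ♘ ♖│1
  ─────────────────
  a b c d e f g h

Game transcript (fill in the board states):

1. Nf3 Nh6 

  a b c d e f g h
  ─────────────────
8│♜ ♞ ♝ ♛ ♚ ♝ · ♜│8
7│♟ ♟ ♟ ♟ ♟ ♟ ♟ ♟│7
6│· · · · · · · ♞│6
5│· · · · · · · ·│5
4│· · · · · · · ·│4
3│· · · · · ♘ · ·│3
2│♙ ♙ ♙ ♙ ♙ ♙ ♙ ♙│2
1│♖ ♘ ♗ ♕ ♔ ♗ · ♖│1
  ─────────────────
  a b c d e f g h

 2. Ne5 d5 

  a b c d e f g h
  ─────────────────
8│♜ ♞ ♝ ♛ ♚ ♝ · ♜│8
7│♟ ♟ ♟ · ♟ ♟ ♟ ♟│7
6│· · · · · · · ♞│6
5│· · · ♟ ♘ · · ·│5
4│· · · · · · · ·│4
3│· · · · · · · ·│3
2│♙ ♙ ♙ ♙ ♙ ♙ ♙ ♙│2
1│♖ ♘ ♗ ♕ ♔ ♗ · ♖│1
  ─────────────────
  a b c d e f g h

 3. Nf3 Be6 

  a b c d e f g h
  ─────────────────
8│♜ ♞ · ♛ ♚ ♝ · ♜│8
7│♟ ♟ ♟ · ♟ ♟ ♟ ♟│7
6│· · · · ♝ · · ♞│6
5│· · · ♟ · · · ·│5
4│· · · · · · · ·│4
3│· · · · · ♘ · ·│3
2│♙ ♙ ♙ ♙ ♙ ♙ ♙ ♙│2
1│♖ ♘ ♗ ♕ ♔ ♗ · ♖│1
  ─────────────────
  a b c d e f g h

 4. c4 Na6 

  a b c d e f g h
  ─────────────────
8│♜ · · ♛ ♚ ♝ · ♜│8
7│♟ ♟ ♟ · ♟ ♟ ♟ ♟│7
6│♞ · · · ♝ · · ♞│6
5│· · · ♟ · · · ·│5
4│· · ♙ · · · · ·│4
3│· · · · · ♘ · ·│3
2│♙ ♙ · ♙ ♙ ♙ ♙ ♙│2
1│♖ ♘ ♗ ♕ ♔ ♗ · ♖│1
  ─────────────────
  a b c d e f g h

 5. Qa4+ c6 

  a b c d e f g h
  ─────────────────
8│♜ · · ♛ ♚ ♝ · ♜│8
7│♟ ♟ · · ♟ ♟ ♟ ♟│7
6│♞ · ♟ · ♝ · · ♞│6
5│· · · ♟ · · · ·│5
4│♕ · ♙ · · · · ·│4
3│· · · · · ♘ · ·│3
2│♙ ♙ · ♙ ♙ ♙ ♙ ♙│2
1│♖ ♘ ♗ · ♔ ♗ · ♖│1
  ─────────────────
  a b c d e f g h



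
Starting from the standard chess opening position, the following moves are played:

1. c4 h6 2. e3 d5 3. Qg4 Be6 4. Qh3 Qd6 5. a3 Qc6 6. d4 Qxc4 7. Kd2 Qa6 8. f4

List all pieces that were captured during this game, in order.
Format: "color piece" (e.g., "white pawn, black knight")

Tracking captures:
  Qxc4: captured white pawn

white pawn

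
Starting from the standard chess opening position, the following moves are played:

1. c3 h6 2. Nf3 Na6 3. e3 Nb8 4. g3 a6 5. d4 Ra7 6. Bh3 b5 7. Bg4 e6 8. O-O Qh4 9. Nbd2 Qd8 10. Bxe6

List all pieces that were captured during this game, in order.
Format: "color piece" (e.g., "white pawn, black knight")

Tracking captures:
  Bxe6: captured black pawn

black pawn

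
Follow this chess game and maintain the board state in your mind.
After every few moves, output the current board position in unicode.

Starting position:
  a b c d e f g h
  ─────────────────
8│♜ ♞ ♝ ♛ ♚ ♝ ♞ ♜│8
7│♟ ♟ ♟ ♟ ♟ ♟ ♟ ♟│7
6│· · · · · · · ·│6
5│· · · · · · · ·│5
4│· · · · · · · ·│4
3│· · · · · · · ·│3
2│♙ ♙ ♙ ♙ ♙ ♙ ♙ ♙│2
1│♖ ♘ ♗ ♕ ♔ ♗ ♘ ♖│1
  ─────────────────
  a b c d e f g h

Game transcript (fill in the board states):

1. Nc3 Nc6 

  a b c d e f g h
  ─────────────────
8│♜ · ♝ ♛ ♚ ♝ ♞ ♜│8
7│♟ ♟ ♟ ♟ ♟ ♟ ♟ ♟│7
6│· · ♞ · · · · ·│6
5│· · · · · · · ·│5
4│· · · · · · · ·│4
3│· · ♘ · · · · ·│3
2│♙ ♙ ♙ ♙ ♙ ♙ ♙ ♙│2
1│♖ · ♗ ♕ ♔ ♗ ♘ ♖│1
  ─────────────────
  a b c d e f g h

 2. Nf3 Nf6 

  a b c d e f g h
  ─────────────────
8│♜ · ♝ ♛ ♚ ♝ · ♜│8
7│♟ ♟ ♟ ♟ ♟ ♟ ♟ ♟│7
6│· · ♞ · · ♞ · ·│6
5│· · · · · · · ·│5
4│· · · · · · · ·│4
3│· · ♘ · · ♘ · ·│3
2│♙ ♙ ♙ ♙ ♙ ♙ ♙ ♙│2
1│♖ · ♗ ♕ ♔ ♗ · ♖│1
  ─────────────────
  a b c d e f g h

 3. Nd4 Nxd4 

  a b c d e f g h
  ─────────────────
8│♜ · ♝ ♛ ♚ ♝ · ♜│8
7│♟ ♟ ♟ ♟ ♟ ♟ ♟ ♟│7
6│· · · · · ♞ · ·│6
5│· · · · · · · ·│5
4│· · · ♞ · · · ·│4
3│· · ♘ · · · · ·│3
2│♙ ♙ ♙ ♙ ♙ ♙ ♙ ♙│2
1│♖ · ♗ ♕ ♔ ♗ · ♖│1
  ─────────────────
  a b c d e f g h

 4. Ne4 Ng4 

  a b c d e f g h
  ─────────────────
8│♜ · ♝ ♛ ♚ ♝ · ♜│8
7│♟ ♟ ♟ ♟ ♟ ♟ ♟ ♟│7
6│· · · · · · · ·│6
5│· · · · · · · ·│5
4│· · · ♞ ♘ · ♞ ·│4
3│· · · · · · · ·│3
2│♙ ♙ ♙ ♙ ♙ ♙ ♙ ♙│2
1│♖ · ♗ ♕ ♔ ♗ · ♖│1
  ─────────────────
  a b c d e f g h



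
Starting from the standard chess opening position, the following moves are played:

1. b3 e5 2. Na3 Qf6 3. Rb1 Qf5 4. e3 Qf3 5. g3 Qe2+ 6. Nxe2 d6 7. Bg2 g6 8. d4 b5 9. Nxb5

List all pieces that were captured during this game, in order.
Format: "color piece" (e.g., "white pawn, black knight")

Tracking captures:
  Nxe2: captured black queen
  Nxb5: captured black pawn

black queen, black pawn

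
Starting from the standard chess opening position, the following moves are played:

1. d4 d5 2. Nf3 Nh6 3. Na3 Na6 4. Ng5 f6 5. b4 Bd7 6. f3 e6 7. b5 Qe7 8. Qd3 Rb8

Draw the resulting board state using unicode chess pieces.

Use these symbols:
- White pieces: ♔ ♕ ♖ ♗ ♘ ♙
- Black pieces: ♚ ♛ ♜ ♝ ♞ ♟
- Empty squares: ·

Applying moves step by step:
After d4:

♜ ♞ ♝ ♛ ♚ ♝ ♞ ♜
♟ ♟ ♟ ♟ ♟ ♟ ♟ ♟
· · · · · · · ·
· · · · · · · ·
· · · ♙ · · · ·
· · · · · · · ·
♙ ♙ ♙ · ♙ ♙ ♙ ♙
♖ ♘ ♗ ♕ ♔ ♗ ♘ ♖


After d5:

♜ ♞ ♝ ♛ ♚ ♝ ♞ ♜
♟ ♟ ♟ · ♟ ♟ ♟ ♟
· · · · · · · ·
· · · ♟ · · · ·
· · · ♙ · · · ·
· · · · · · · ·
♙ ♙ ♙ · ♙ ♙ ♙ ♙
♖ ♘ ♗ ♕ ♔ ♗ ♘ ♖


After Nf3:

♜ ♞ ♝ ♛ ♚ ♝ ♞ ♜
♟ ♟ ♟ · ♟ ♟ ♟ ♟
· · · · · · · ·
· · · ♟ · · · ·
· · · ♙ · · · ·
· · · · · ♘ · ·
♙ ♙ ♙ · ♙ ♙ ♙ ♙
♖ ♘ ♗ ♕ ♔ ♗ · ♖


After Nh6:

♜ ♞ ♝ ♛ ♚ ♝ · ♜
♟ ♟ ♟ · ♟ ♟ ♟ ♟
· · · · · · · ♞
· · · ♟ · · · ·
· · · ♙ · · · ·
· · · · · ♘ · ·
♙ ♙ ♙ · ♙ ♙ ♙ ♙
♖ ♘ ♗ ♕ ♔ ♗ · ♖


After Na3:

♜ ♞ ♝ ♛ ♚ ♝ · ♜
♟ ♟ ♟ · ♟ ♟ ♟ ♟
· · · · · · · ♞
· · · ♟ · · · ·
· · · ♙ · · · ·
♘ · · · · ♘ · ·
♙ ♙ ♙ · ♙ ♙ ♙ ♙
♖ · ♗ ♕ ♔ ♗ · ♖


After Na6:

♜ · ♝ ♛ ♚ ♝ · ♜
♟ ♟ ♟ · ♟ ♟ ♟ ♟
♞ · · · · · · ♞
· · · ♟ · · · ·
· · · ♙ · · · ·
♘ · · · · ♘ · ·
♙ ♙ ♙ · ♙ ♙ ♙ ♙
♖ · ♗ ♕ ♔ ♗ · ♖


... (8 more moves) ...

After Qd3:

♜ · · · ♚ ♝ · ♜
♟ ♟ ♟ ♝ ♛ · ♟ ♟
♞ · · · ♟ ♟ · ♞
· ♙ · ♟ · · ♘ ·
· · · ♙ · · · ·
♘ · · ♕ · ♙ · ·
♙ · ♙ · ♙ · ♙ ♙
♖ · ♗ · ♔ ♗ · ♖


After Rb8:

· ♜ · · ♚ ♝ · ♜
♟ ♟ ♟ ♝ ♛ · ♟ ♟
♞ · · · ♟ ♟ · ♞
· ♙ · ♟ · · ♘ ·
· · · ♙ · · · ·
♘ · · ♕ · ♙ · ·
♙ · ♙ · ♙ · ♙ ♙
♖ · ♗ · ♔ ♗ · ♖



  a b c d e f g h
  ─────────────────
8│· ♜ · · ♚ ♝ · ♜│8
7│♟ ♟ ♟ ♝ ♛ · ♟ ♟│7
6│♞ · · · ♟ ♟ · ♞│6
5│· ♙ · ♟ · · ♘ ·│5
4│· · · ♙ · · · ·│4
3│♘ · · ♕ · ♙ · ·│3
2│♙ · ♙ · ♙ · ♙ ♙│2
1│♖ · ♗ · ♔ ♗ · ♖│1
  ─────────────────
  a b c d e f g h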